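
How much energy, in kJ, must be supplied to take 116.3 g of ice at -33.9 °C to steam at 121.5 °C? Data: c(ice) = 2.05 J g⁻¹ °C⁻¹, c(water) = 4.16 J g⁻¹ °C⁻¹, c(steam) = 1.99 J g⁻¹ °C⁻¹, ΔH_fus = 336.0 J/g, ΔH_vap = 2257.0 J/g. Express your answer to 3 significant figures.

q1 (heat ice -33.9→0.0 °C): 116.3 × 2.05 × 33.9 = 8082 J
q2 (melt at 0 °C): 116.3 × 336.0 = 39077 J
q3 (heat water 0.0→100.0 °C): 116.3 × 4.16 × 100.0 = 48381 J
q4 (vaporize at 100 °C): 116.3 × 2257.0 = 262489 J
q5 (heat steam 100.0→121.5 °C): 116.3 × 1.99 × 21.5 = 4976 J
Total: 8082 + 39077 + 48381 + 262489 + 4976 = 363005 J = 363 kJ

q = 363 kJ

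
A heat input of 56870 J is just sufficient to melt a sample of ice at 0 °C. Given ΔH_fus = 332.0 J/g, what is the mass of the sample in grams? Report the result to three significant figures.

m = 171 g

m = q / ΔH_fus = 56870 J / 332.0 J/g = 171 g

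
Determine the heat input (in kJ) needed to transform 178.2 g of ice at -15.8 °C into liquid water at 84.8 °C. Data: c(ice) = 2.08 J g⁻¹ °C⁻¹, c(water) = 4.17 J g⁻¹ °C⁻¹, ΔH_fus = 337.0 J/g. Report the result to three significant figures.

q = 129 kJ

q1 (heat ice -15.8→0.0 °C): 178.2 × 2.08 × 15.8 = 5856 J
q2 (melt at 0 °C): 178.2 × 337.0 = 60053 J
q3 (heat water 0.0→84.8 °C): 178.2 × 4.17 × 84.8 = 63014 J
Total: 5856 + 60053 + 63014 = 128923 J = 129 kJ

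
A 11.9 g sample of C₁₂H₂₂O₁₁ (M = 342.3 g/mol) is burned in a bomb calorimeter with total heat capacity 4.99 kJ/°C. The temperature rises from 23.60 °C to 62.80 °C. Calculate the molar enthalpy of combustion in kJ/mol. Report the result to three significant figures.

ΔT = 62.80 − 23.60 = 39.20 °C
q_cal = C_cal × ΔT = 4.99 × 39.20 = 195.608 kJ
n = 11.9 / 342.3 = 0.03476 mol
q_rxn = −q_cal = -195.608 kJ
ΔH = -195.608 / 0.03476 = -5627 kJ/mol

ΔH = -5630 kJ/mol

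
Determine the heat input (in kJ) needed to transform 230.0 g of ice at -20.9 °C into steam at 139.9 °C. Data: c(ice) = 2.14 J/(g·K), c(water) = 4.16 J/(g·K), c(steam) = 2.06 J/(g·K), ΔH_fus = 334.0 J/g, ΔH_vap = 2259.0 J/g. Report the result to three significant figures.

q1 (heat ice -20.9→0.0 °C): 230.0 × 2.14 × 20.9 = 10287 J
q2 (melt at 0 °C): 230.0 × 334.0 = 76820 J
q3 (heat water 0.0→100.0 °C): 230.0 × 4.16 × 100.0 = 95680 J
q4 (vaporize at 100 °C): 230.0 × 2259.0 = 519570 J
q5 (heat steam 100.0→139.9 °C): 230.0 × 2.06 × 39.9 = 18905 J
Total: 10287 + 76820 + 95680 + 519570 + 18905 = 721262 J = 721 kJ

q = 721 kJ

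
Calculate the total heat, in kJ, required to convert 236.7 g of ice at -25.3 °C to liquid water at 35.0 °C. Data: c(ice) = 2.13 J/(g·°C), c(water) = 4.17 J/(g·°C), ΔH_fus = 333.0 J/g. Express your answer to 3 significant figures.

q1 (heat ice -25.3→0.0 °C): 236.7 × 2.13 × 25.3 = 12756 J
q2 (melt at 0 °C): 236.7 × 333.0 = 78821 J
q3 (heat water 0.0→35.0 °C): 236.7 × 4.17 × 35.0 = 34546 J
Total: 12756 + 78821 + 34546 = 126123 J = 126 kJ

q = 126 kJ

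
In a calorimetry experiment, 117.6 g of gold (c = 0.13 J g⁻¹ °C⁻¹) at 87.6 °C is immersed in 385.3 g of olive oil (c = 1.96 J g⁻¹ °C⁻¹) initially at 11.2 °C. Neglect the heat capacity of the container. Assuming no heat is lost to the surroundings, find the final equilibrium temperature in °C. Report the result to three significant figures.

T_f = 12.7 °C

Heat lost by gold = heat gained by olive oil.
(117.6)(0.13)(87.6 − T) = (385.3)(1.96)(T − 11.2)
15.288 (87.6 − T) = 755.188 (T − 11.2)
1339.2 − 15.288 T = 755.188 T − 8458.1
9797.3 = 770.476 T
T = 12.72 °C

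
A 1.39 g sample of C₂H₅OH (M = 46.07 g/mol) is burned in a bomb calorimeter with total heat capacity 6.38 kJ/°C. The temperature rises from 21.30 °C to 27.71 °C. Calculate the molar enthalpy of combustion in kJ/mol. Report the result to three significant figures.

ΔT = 27.71 − 21.30 = 6.41 °C
q_cal = C_cal × ΔT = 6.38 × 6.41 = 40.8958 kJ
n = 1.39 / 46.07 = 0.03017 mol
q_rxn = −q_cal = -40.8958 kJ
ΔH = -40.8958 / 0.03017 = -1356 kJ/mol

ΔH = -1360 kJ/mol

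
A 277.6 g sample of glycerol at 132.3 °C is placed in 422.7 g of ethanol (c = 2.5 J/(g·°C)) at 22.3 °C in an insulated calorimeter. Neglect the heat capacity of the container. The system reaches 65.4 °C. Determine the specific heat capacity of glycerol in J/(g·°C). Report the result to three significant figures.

c = 2.45 J/(g·°C)

q_gained = (422.7 × 2.5) × (65.4 − 22.3) = 45550 J
q_lost = 277.6 × c × (132.3 − 65.4) = 18571.44 c
Set equal: c = 45550 / 18571.44 = 2.45 J/(g·°C)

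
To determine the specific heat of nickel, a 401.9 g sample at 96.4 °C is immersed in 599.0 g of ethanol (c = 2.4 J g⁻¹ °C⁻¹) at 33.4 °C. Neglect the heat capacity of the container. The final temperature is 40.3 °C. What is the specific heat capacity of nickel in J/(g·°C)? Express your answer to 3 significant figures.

q_gained = (599.0 × 2.4) × (40.3 − 33.4) = 9919 J
q_lost = 401.9 × c × (96.4 − 40.3) = 22546.59 c
Set equal: c = 9919 / 22546.59 = 0.440 J/(g·°C)

c = 0.440 J/(g·°C)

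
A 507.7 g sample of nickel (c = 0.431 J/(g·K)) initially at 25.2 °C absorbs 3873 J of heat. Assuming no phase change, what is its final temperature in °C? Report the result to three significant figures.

ΔT = q / (m c) = 3873 / (507.7 × 0.431) = 17.70 °C
T_f = 25.2 + 17.70 = 42.90 °C

T_f = 42.9 °C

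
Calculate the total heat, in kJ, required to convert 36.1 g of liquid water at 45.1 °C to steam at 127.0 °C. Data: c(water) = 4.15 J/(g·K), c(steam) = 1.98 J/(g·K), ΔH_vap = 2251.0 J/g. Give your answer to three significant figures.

q = 91.4 kJ

q1 (heat water 45.1→100.0 °C): 36.1 × 4.15 × 54.9 = 8225 J
q2 (vaporize at 100 °C): 36.1 × 2251.0 = 81261 J
q3 (heat steam 100.0→127.0 °C): 36.1 × 1.98 × 27.0 = 1930 J
Total: 8225 + 81261 + 1930 = 91416 J = 91.4 kJ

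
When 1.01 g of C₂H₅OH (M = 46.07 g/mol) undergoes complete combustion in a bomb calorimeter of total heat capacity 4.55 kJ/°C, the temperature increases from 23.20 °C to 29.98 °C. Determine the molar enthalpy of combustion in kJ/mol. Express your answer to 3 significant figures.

ΔH = -1410 kJ/mol

ΔT = 29.98 − 23.20 = 6.78 °C
q_cal = C_cal × ΔT = 4.55 × 6.78 = 30.849 kJ
n = 1.01 / 46.07 = 0.02192 mol
q_rxn = −q_cal = -30.849 kJ
ΔH = -30.849 / 0.02192 = -1407 kJ/mol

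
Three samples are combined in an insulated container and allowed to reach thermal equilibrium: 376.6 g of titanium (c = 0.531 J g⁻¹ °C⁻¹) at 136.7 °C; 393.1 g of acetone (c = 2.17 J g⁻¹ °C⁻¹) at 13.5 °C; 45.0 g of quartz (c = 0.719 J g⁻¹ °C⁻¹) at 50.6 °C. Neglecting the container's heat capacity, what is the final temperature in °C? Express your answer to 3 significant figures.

T_f = 37.3 °C

Σ mᵢcᵢ(T − Tᵢ) = 0  ⇒  T = Σ mᵢcᵢTᵢ / Σ mᵢcᵢ
Σ mᵢcᵢ = 376.6×0.531 + 393.1×2.17 + 45.0×0.719 = 1085.3566
Σ mᵢcᵢTᵢ = 199.9746×136.7 + 853.027×13.5 + 32.355×50.6 = 40490
T = 40490 / 1085.3566 = 37.31 °C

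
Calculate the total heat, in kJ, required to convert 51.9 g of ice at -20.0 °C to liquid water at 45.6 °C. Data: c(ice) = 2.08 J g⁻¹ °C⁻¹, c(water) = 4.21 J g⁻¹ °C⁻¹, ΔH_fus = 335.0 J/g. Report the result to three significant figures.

q1 (heat ice -20.0→0.0 °C): 51.9 × 2.08 × 20.0 = 2159 J
q2 (melt at 0 °C): 51.9 × 335.0 = 17387 J
q3 (heat water 0.0→45.6 °C): 51.9 × 4.21 × 45.6 = 9964 J
Total: 2159 + 17387 + 9964 = 29510 J = 29.5 kJ

q = 29.5 kJ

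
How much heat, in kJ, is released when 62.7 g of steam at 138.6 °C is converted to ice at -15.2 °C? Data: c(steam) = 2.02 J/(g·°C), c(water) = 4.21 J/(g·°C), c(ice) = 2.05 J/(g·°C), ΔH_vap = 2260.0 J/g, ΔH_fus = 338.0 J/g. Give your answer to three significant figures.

q1 (cool steam 138.6→100 °C): 62.7 × 2.02 × 38.6 = 4889 J
q2 (condense at 100 °C): 62.7 × 2260.0 = 141702 J
q3 (cool water 100→0 °C): 62.7 × 4.21 × 100.0 = 26397 J
q4 (freeze at 0 °C): 62.7 × 338.0 = 21193 J
q5 (cool ice 0→-15.2 °C): 62.7 × 2.05 × 15.2 = 1954 J
Total: 4889 + 141702 + 26397 + 21193 + 1954 = 196135 J = 196 kJ

q = 196 kJ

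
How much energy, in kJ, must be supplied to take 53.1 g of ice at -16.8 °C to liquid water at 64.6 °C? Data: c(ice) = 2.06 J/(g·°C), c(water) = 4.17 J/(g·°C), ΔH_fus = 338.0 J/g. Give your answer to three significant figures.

q = 34.1 kJ

q1 (heat ice -16.8→0.0 °C): 53.1 × 2.06 × 16.8 = 1838 J
q2 (melt at 0 °C): 53.1 × 338.0 = 17948 J
q3 (heat water 0.0→64.6 °C): 53.1 × 4.17 × 64.6 = 14304 J
Total: 1838 + 17948 + 14304 = 34090 J = 34.1 kJ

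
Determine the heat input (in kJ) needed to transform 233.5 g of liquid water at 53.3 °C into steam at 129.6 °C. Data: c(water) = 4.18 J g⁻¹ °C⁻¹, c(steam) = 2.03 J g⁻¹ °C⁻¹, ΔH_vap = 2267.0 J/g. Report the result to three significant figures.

q = 589 kJ

q1 (heat water 53.3→100.0 °C): 233.5 × 4.18 × 46.7 = 45581 J
q2 (vaporize at 100 °C): 233.5 × 2267.0 = 529345 J
q3 (heat steam 100.0→129.6 °C): 233.5 × 2.03 × 29.6 = 14031 J
Total: 45581 + 529345 + 14031 = 588957 J = 589 kJ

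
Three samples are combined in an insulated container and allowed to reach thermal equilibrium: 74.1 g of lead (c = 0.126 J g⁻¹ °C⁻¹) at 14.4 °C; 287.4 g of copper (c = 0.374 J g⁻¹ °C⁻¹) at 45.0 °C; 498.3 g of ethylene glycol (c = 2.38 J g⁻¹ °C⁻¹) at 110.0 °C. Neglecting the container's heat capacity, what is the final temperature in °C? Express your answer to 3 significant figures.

Σ mᵢcᵢ(T − Tᵢ) = 0  ⇒  T = Σ mᵢcᵢTᵢ / Σ mᵢcᵢ
Σ mᵢcᵢ = 74.1×0.126 + 287.4×0.374 + 498.3×2.38 = 1302.7782
Σ mᵢcᵢTᵢ = 9.3366×14.4 + 107.4876×45.0 + 1185.954×110.0 = 135430
T = 135430 / 1302.7782 = 104.0 °C

T_f = 104 °C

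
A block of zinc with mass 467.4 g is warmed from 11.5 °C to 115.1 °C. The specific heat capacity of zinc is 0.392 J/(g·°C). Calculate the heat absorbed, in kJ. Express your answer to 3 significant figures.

q = m c ΔT = 467.4 × 0.392 × (115.1 − 11.5)
q = 467.4 × 0.392 × 103.6 = 18980 J = 19.0 kJ

q = 19.0 kJ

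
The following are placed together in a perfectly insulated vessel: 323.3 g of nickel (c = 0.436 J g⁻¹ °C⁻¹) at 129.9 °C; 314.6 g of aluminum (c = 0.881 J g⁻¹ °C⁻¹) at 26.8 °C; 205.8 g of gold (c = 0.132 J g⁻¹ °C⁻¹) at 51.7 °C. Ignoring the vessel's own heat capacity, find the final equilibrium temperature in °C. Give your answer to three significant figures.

T_f = 61.0 °C

Σ mᵢcᵢ(T − Tᵢ) = 0  ⇒  T = Σ mᵢcᵢTᵢ / Σ mᵢcᵢ
Σ mᵢcᵢ = 323.3×0.436 + 314.6×0.881 + 205.8×0.132 = 445.2870
Σ mᵢcᵢTᵢ = 140.9588×129.9 + 277.1626×26.8 + 27.1656×51.7 = 27143
T = 27143 / 445.2870 = 60.96 °C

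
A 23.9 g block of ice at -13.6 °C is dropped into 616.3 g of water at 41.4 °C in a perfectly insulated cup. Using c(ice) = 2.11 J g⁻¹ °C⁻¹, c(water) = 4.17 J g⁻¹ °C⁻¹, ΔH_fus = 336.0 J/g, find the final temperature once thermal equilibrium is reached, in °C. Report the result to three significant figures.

Heat to bring ice to 0 °C and melt it: q₁ = 23.9×2.11×13.6 + 23.9×336.0 = 8716.2 J
Heat the water can supply cooling to 0 °C: 616.3×4.17×41.4 = 106397 J > q₁, so all ice melts.
Energy balance: 616.3×4.17×(41.4 − T) = 8716.2 + 23.9×4.17×(T − 0)
2569.971(41.4 − T) = 8716.2 + 99.663 T
106397 − 8716.2 = 2669.634 T
T = 97680.8 / 2669.634 = 36.59 °C

T_f = 36.6 °C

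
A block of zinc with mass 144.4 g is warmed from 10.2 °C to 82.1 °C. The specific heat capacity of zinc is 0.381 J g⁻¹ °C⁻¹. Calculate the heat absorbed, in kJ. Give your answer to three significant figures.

q = m c ΔT = 144.4 × 0.381 × (82.1 − 10.2)
q = 144.4 × 0.381 × 71.9 = 3956 J = 3.96 kJ

q = 3.96 kJ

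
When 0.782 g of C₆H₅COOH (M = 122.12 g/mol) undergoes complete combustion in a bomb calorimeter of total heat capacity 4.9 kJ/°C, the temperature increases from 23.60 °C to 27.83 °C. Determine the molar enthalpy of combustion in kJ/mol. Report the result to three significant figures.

ΔT = 27.83 − 23.60 = 4.23 °C
q_cal = C_cal × ΔT = 4.9 × 4.23 = 20.727 kJ
n = 0.782 / 122.12 = 0.006404 mol
q_rxn = −q_cal = -20.727 kJ
ΔH = -20.727 / 0.006404 = -3237 kJ/mol

ΔH = -3240 kJ/mol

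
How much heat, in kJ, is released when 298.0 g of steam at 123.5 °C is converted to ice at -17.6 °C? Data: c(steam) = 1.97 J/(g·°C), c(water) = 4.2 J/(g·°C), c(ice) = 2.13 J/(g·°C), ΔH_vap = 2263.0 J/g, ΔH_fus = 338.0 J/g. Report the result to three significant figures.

q1 (cool steam 123.5→100 °C): 298.0 × 1.97 × 23.5 = 13796 J
q2 (condense at 100 °C): 298.0 × 2263.0 = 674374 J
q3 (cool water 100→0 °C): 298.0 × 4.2 × 100.0 = 125160 J
q4 (freeze at 0 °C): 298.0 × 338.0 = 100724 J
q5 (cool ice 0→-17.6 °C): 298.0 × 2.13 × 17.6 = 11171 J
Total: 13796 + 674374 + 125160 + 100724 + 11171 = 925225 J = 925 kJ

q = 925 kJ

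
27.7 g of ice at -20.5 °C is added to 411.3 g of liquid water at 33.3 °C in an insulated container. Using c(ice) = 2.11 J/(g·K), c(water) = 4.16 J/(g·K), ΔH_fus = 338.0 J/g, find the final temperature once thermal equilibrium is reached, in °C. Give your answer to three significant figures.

T_f = 25.4 °C

Heat to bring ice to 0 °C and melt it: q₁ = 27.7×2.11×20.5 + 27.7×338.0 = 10561 J
Heat the water can supply cooling to 0 °C: 411.3×4.16×33.3 = 56976.6 J > q₁, so all ice melts.
Energy balance: 411.3×4.16×(33.3 − T) = 10561 + 27.7×4.16×(T − 0)
1711.008(33.3 − T) = 10561 + 115.232 T
56976.6 − 10561 = 1826.240 T
T = 46415.6 / 1826.240 = 25.42 °C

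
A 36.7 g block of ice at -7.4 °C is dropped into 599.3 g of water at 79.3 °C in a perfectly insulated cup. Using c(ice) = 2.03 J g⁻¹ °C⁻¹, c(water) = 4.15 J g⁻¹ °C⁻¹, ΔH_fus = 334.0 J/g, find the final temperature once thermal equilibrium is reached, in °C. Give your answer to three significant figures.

T_f = 69.9 °C

Heat to bring ice to 0 °C and melt it: q₁ = 36.7×2.03×7.4 + 36.7×334.0 = 12809 J
Heat the water can supply cooling to 0 °C: 599.3×4.15×79.3 = 197227 J > q₁, so all ice melts.
Energy balance: 599.3×4.15×(79.3 − T) = 12809 + 36.7×4.15×(T − 0)
2487.095(79.3 − T) = 12809 + 152.305 T
197227 − 12809 = 2639.400 T
T = 184418 / 2639.400 = 69.87 °C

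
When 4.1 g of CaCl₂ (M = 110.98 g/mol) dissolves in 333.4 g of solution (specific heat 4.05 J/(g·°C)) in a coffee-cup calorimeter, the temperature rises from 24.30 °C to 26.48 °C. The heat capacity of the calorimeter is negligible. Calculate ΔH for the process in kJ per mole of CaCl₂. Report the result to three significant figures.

ΔH = -79.7 kJ/mol

|ΔT| = |26.48 − 24.30| = 2.18 °C
|q_surr| = (333.4 × 4.05) × 2.18 = 1350.27 × 2.18 = 2944 J
n(CaCl₂) = 4.1 / 110.98 = 0.03694 mol
Temperature rose, so q_rxn = −|q_surr| = -2.944 kJ
ΔH = q_rxn / n = -79.70 kJ/mol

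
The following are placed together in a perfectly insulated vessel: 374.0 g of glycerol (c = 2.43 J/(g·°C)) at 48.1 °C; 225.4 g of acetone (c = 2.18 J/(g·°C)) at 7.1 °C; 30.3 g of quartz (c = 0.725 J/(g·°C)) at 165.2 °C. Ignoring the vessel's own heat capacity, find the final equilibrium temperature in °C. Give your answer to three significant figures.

Σ mᵢcᵢ(T − Tᵢ) = 0  ⇒  T = Σ mᵢcᵢTᵢ / Σ mᵢcᵢ
Σ mᵢcᵢ = 374.0×2.43 + 225.4×2.18 + 30.3×0.725 = 1422.1595
Σ mᵢcᵢTᵢ = 908.82×48.1 + 491.372×7.1 + 21.9675×165.2 = 50832
T = 50832 / 1422.1595 = 35.74 °C

T_f = 35.7 °C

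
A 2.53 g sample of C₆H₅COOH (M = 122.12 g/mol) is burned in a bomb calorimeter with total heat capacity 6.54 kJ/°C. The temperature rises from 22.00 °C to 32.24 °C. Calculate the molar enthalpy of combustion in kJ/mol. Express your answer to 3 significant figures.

ΔH = -3230 kJ/mol

ΔT = 32.24 − 22.00 = 10.24 °C
q_cal = C_cal × ΔT = 6.54 × 10.24 = 66.9696 kJ
n = 2.53 / 122.12 = 0.02072 mol
q_rxn = −q_cal = -66.9696 kJ
ΔH = -66.9696 / 0.02072 = -3232 kJ/mol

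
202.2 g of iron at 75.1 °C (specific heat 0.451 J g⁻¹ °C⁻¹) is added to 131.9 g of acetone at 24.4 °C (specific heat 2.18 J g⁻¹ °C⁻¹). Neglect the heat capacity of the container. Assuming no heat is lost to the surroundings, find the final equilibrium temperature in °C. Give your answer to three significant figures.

T_f = 36.6 °C

Heat lost by iron = heat gained by acetone.
(202.2)(0.451)(75.1 − T) = (131.9)(2.18)(T − 24.4)
91.1922 (75.1 − T) = 287.542 (T − 24.4)
6848.5 − 91.1922 T = 287.542 T − 7016.0
13864.5 = 378.7342 T
T = 36.61 °C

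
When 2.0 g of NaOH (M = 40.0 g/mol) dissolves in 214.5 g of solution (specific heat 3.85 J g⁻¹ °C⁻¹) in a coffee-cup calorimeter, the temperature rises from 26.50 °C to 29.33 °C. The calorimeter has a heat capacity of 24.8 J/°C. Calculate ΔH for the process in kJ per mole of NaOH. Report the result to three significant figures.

|ΔT| = |29.33 − 26.50| = 2.83 °C
|q_surr| = (214.5 × 3.85 + 24.8) × 2.83 = 850.625 × 2.83 = 2407 J
n(NaOH) = 2.0 / 40.0 = 0.05000 mol
Temperature rose, so q_rxn = −|q_surr| = -2.407 kJ
ΔH = q_rxn / n = -48.14 kJ/mol

ΔH = -48.1 kJ/mol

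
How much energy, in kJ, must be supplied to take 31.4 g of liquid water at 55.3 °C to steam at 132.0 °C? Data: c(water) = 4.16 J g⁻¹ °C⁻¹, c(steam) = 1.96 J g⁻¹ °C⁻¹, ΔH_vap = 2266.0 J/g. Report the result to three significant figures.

q = 79.0 kJ

q1 (heat water 55.3→100.0 °C): 31.4 × 4.16 × 44.7 = 5839 J
q2 (vaporize at 100 °C): 31.4 × 2266.0 = 71152 J
q3 (heat steam 100.0→132.0 °C): 31.4 × 1.96 × 32.0 = 1969 J
Total: 5839 + 71152 + 1969 = 78960 J = 79.0 kJ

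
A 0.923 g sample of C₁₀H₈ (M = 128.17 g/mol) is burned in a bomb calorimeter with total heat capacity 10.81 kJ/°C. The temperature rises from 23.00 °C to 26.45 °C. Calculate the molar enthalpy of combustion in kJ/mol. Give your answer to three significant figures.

ΔT = 26.45 − 23.00 = 3.45 °C
q_cal = C_cal × ΔT = 10.81 × 3.45 = 37.2945 kJ
n = 0.923 / 128.17 = 0.007201 mol
q_rxn = −q_cal = -37.2945 kJ
ΔH = -37.2945 / 0.007201 = -5179 kJ/mol

ΔH = -5180 kJ/mol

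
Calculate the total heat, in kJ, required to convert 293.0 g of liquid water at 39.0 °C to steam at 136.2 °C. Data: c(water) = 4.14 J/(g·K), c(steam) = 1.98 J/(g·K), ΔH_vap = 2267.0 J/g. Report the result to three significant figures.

q1 (heat water 39.0→100.0 °C): 293.0 × 4.14 × 61.0 = 73994 J
q2 (vaporize at 100 °C): 293.0 × 2267.0 = 664231 J
q3 (heat steam 100.0→136.2 °C): 293.0 × 1.98 × 36.2 = 21001 J
Total: 73994 + 664231 + 21001 = 759226 J = 759 kJ

q = 759 kJ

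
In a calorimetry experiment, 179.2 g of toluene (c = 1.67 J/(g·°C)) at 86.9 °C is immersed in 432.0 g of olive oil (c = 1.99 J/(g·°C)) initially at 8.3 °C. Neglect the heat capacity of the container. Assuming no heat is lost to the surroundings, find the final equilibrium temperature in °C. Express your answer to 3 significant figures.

T_f = 28.6 °C

Heat lost by toluene = heat gained by olive oil.
(179.2)(1.67)(86.9 − T) = (432.0)(1.99)(T − 8.3)
299.264 (86.9 − T) = 859.68 (T − 8.3)
26006 − 299.264 T = 859.68 T − 7135.3
33141.3 = 1158.944 T
T = 28.60 °C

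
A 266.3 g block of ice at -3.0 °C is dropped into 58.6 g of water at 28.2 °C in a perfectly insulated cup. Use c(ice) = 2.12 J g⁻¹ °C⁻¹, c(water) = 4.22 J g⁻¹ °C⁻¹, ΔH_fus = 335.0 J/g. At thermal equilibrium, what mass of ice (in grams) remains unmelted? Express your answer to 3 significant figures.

Heat to warm all ice to 0 °C: 266.3×2.12×3.0 = 1693.7 J
Heat released by water cooling to 0 °C: 58.6×4.22×28.2 = 6973.6 J
6973.6 J < 1693.7 + 266.3×335.0 = 90904.2 J, so not all ice melts; final T = 0 °C.
Heat left for melting: 6973.6 − 1693.7 = 5279.9 J
Mass melted = 5279.9 / 335.0 = 15.76 g
Ice remaining = 266.3 − 15.76 = 250.54 g

m_ice remaining = 251 g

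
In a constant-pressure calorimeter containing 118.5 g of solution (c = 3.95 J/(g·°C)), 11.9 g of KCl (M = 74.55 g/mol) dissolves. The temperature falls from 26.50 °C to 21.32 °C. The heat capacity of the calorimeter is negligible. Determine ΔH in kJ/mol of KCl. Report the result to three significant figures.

|ΔT| = |21.32 − 26.50| = 5.18 °C
|q_surr| = (118.5 × 3.95) × 5.18 = 468.075 × 5.18 = 2425 J
n(KCl) = 11.9 / 74.55 = 0.1596 mol
Temperature fell, so q_rxn = +|q_surr| = 2.425 kJ
ΔH = q_rxn / n = 15.19 kJ/mol

ΔH = 15.2 kJ/mol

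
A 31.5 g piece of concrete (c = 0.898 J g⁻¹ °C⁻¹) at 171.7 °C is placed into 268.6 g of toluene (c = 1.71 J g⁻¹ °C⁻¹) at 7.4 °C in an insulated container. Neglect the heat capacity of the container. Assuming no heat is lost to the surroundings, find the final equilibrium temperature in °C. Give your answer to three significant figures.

T_f = 16.9 °C

Heat lost by concrete = heat gained by toluene.
(31.5)(0.898)(171.7 − T) = (268.6)(1.71)(T − 7.4)
28.287 (171.7 − T) = 459.306 (T − 7.4)
4856.9 − 28.287 T = 459.306 T − 3398.9
8255.8 = 487.593 T
T = 16.93 °C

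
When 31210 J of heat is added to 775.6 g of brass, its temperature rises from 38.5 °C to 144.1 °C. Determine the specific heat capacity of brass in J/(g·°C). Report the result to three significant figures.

c = 0.381 J/(g·°C)

c = q / (m ΔT) = 31210 / (775.6 × 105.6)
c = 31210 / 81903.36 = 0.381 J/(g·°C)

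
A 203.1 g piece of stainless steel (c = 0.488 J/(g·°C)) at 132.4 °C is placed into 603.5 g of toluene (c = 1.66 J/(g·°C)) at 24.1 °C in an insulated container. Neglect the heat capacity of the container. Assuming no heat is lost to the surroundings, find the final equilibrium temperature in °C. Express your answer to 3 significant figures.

T_f = 33.8 °C

Heat lost by stainless steel = heat gained by toluene.
(203.1)(0.488)(132.4 − T) = (603.5)(1.66)(T − 24.1)
99.1128 (132.4 − T) = 1001.81 (T − 24.1)
13122.5 − 99.1128 T = 1001.81 T − 24143.6
37266.1 = 1100.9228 T
T = 33.8499 °C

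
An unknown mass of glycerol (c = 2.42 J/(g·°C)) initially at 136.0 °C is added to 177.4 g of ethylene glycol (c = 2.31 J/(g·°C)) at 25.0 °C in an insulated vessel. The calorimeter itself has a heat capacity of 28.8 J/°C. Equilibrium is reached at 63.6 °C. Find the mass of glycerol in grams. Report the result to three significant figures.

q_gained = (177.4 × 2.31 + 28.8) × (63.6 − 25.0) = 16930 J
q_lost = m × 2.42 × (136.0 − 63.6) = 175.208 m
m = 16930 / 175.208 = 96.6 g

m = 96.6 g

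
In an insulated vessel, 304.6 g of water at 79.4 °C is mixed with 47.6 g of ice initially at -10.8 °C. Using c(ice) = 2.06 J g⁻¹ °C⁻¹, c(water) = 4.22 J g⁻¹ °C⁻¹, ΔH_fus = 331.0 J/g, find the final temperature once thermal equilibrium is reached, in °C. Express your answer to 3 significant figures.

T_f = 57.4 °C

Heat to bring ice to 0 °C and melt it: q₁ = 47.6×2.06×10.8 + 47.6×331.0 = 16815 J
Heat the water can supply cooling to 0 °C: 304.6×4.22×79.4 = 102062 J > q₁, so all ice melts.
Energy balance: 304.6×4.22×(79.4 − T) = 16815 + 47.6×4.22×(T − 0)
1285.412(79.4 − T) = 16815 + 200.872 T
102062 − 16815 = 1486.284 T
T = 85247 / 1486.284 = 57.36 °C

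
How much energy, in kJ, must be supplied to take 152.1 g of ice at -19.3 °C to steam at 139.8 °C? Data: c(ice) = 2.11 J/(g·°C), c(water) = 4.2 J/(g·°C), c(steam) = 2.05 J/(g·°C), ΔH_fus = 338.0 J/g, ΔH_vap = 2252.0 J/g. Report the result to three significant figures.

q1 (heat ice -19.3→0.0 °C): 152.1 × 2.11 × 19.3 = 6194 J
q2 (melt at 0 °C): 152.1 × 338.0 = 51410 J
q3 (heat water 0.0→100.0 °C): 152.1 × 4.2 × 100.0 = 63882 J
q4 (vaporize at 100 °C): 152.1 × 2252.0 = 342529 J
q5 (heat steam 100.0→139.8 °C): 152.1 × 2.05 × 39.8 = 12410 J
Total: 6194 + 51410 + 63882 + 342529 + 12410 = 476425 J = 476 kJ

q = 476 kJ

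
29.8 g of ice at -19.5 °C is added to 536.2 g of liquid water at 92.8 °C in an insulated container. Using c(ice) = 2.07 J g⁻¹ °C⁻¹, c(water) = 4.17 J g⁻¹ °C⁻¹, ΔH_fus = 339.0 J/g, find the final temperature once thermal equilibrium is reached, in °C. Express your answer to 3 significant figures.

Heat to bring ice to 0 °C and melt it: q₁ = 29.8×2.07×19.5 + 29.8×339.0 = 11305 J
Heat the water can supply cooling to 0 °C: 536.2×4.17×92.8 = 207497 J > q₁, so all ice melts.
Energy balance: 536.2×4.17×(92.8 − T) = 11305 + 29.8×4.17×(T − 0)
2235.954(92.8 − T) = 11305 + 124.266 T
207497 − 11305 = 2360.220 T
T = 196192 / 2360.220 = 83.12 °C

T_f = 83.1 °C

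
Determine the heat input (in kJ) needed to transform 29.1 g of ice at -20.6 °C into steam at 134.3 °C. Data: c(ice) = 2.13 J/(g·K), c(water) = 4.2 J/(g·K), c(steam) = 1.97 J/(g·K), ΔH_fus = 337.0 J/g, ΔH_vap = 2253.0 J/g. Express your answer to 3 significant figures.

q = 90.8 kJ

q1 (heat ice -20.6→0.0 °C): 29.1 × 2.13 × 20.6 = 1277 J
q2 (melt at 0 °C): 29.1 × 337.0 = 9807 J
q3 (heat water 0.0→100.0 °C): 29.1 × 4.2 × 100.0 = 12222 J
q4 (vaporize at 100 °C): 29.1 × 2253.0 = 65562 J
q5 (heat steam 100.0→134.3 °C): 29.1 × 1.97 × 34.3 = 1966 J
Total: 1277 + 9807 + 12222 + 65562 + 1966 = 90834 J = 90.8 kJ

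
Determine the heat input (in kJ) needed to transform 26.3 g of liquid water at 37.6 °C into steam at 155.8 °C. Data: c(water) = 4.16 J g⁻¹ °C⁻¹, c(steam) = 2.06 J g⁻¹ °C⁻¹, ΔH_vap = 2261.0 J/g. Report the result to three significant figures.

q1 (heat water 37.6→100.0 °C): 26.3 × 4.16 × 62.4 = 6827 J
q2 (vaporize at 100 °C): 26.3 × 2261.0 = 59464 J
q3 (heat steam 100.0→155.8 °C): 26.3 × 2.06 × 55.8 = 3023 J
Total: 6827 + 59464 + 3023 = 69314 J = 69.3 kJ

q = 69.3 kJ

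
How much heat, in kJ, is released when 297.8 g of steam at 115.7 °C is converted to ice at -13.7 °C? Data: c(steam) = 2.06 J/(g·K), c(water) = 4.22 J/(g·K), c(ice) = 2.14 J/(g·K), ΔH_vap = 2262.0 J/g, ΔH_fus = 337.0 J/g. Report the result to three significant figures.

q1 (cool steam 115.7→100 °C): 297.8 × 2.06 × 15.7 = 9631 J
q2 (condense at 100 °C): 297.8 × 2262.0 = 673624 J
q3 (cool water 100→0 °C): 297.8 × 4.22 × 100.0 = 125672 J
q4 (freeze at 0 °C): 297.8 × 337.0 = 100359 J
q5 (cool ice 0→-13.7 °C): 297.8 × 2.14 × 13.7 = 8731 J
Total: 9631 + 673624 + 125672 + 100359 + 8731 = 918017 J = 918 kJ

q = 918 kJ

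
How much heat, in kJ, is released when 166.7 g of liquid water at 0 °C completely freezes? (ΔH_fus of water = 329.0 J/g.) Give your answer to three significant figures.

q = m × ΔH_fus = 166.7 × 329.0 = 54840 J = 54.8 kJ

q = 54.8 kJ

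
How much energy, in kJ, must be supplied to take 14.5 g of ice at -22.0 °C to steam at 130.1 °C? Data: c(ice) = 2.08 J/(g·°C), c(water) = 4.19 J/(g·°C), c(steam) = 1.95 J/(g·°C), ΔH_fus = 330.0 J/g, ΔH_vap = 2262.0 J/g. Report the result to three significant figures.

q = 45.2 kJ

q1 (heat ice -22.0→0.0 °C): 14.5 × 2.08 × 22.0 = 664 J
q2 (melt at 0 °C): 14.5 × 330.0 = 4785 J
q3 (heat water 0.0→100.0 °C): 14.5 × 4.19 × 100.0 = 6076 J
q4 (vaporize at 100 °C): 14.5 × 2262.0 = 32799 J
q5 (heat steam 100.0→130.1 °C): 14.5 × 1.95 × 30.1 = 851 J
Total: 664 + 4785 + 6076 + 32799 + 851 = 45175 J = 45.2 kJ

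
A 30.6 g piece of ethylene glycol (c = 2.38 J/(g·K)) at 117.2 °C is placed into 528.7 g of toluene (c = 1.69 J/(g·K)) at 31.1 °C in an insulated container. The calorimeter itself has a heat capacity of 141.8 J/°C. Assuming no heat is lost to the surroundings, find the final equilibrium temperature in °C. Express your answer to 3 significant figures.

T_f = 36.8 °C

Heat lost by ethylene glycol = heat gained by toluene + calorimeter.
(30.6)(2.38)(117.2 − T) = [(528.7)(1.69) + 141.8](T − 31.1)
72.828 (117.2 − T) = 1035.303 (T − 31.1)
8535.4 − 72.828 T = 1035.303 T − 32198
40733.4 = 1108.131 T
T = 36.76 °C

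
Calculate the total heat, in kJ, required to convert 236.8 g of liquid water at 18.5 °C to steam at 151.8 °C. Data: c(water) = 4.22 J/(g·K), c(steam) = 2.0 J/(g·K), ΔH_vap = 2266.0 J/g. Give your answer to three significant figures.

q1 (heat water 18.5→100.0 °C): 236.8 × 4.22 × 81.5 = 81443 J
q2 (vaporize at 100 °C): 236.8 × 2266.0 = 536589 J
q3 (heat steam 100.0→151.8 °C): 236.8 × 2.0 × 51.8 = 24532 J
Total: 81443 + 536589 + 24532 = 642564 J = 643 kJ

q = 643 kJ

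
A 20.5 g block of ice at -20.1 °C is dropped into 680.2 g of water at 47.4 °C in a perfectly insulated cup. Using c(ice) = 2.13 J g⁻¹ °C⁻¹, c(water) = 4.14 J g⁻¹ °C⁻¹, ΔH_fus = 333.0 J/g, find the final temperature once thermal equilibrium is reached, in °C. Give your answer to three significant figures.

T_f = 43.4 °C

Heat to bring ice to 0 °C and melt it: q₁ = 20.5×2.13×20.1 + 20.5×333.0 = 7704.2 J
Heat the water can supply cooling to 0 °C: 680.2×4.14×47.4 = 133480 J > q₁, so all ice melts.
Energy balance: 680.2×4.14×(47.4 − T) = 7704.2 + 20.5×4.14×(T − 0)
2816.028(47.4 − T) = 7704.2 + 84.87 T
133480 − 7704.2 = 2900.898 T
T = 125775.8 / 2900.898 = 43.36 °C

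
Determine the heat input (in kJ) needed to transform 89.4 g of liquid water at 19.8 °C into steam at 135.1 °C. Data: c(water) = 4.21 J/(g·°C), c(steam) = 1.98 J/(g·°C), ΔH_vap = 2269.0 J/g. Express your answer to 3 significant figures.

q = 239 kJ

q1 (heat water 19.8→100.0 °C): 89.4 × 4.21 × 80.2 = 30185 J
q2 (vaporize at 100 °C): 89.4 × 2269.0 = 202849 J
q3 (heat steam 100.0→135.1 °C): 89.4 × 1.98 × 35.1 = 6213 J
Total: 30185 + 202849 + 6213 = 239247 J = 239 kJ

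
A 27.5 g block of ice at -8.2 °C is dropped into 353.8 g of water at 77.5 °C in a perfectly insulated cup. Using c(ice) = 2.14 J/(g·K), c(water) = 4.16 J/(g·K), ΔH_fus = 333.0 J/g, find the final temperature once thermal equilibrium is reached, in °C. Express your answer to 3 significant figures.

Heat to bring ice to 0 °C and melt it: q₁ = 27.5×2.14×8.2 + 27.5×333.0 = 9640.1 J
Heat the water can supply cooling to 0 °C: 353.8×4.16×77.5 = 114065 J > q₁, so all ice melts.
Energy balance: 353.8×4.16×(77.5 − T) = 9640.1 + 27.5×4.16×(T − 0)
1471.808(77.5 − T) = 9640.1 + 114.4 T
114065 − 9640.1 = 1586.208 T
T = 104424.9 / 1586.208 = 65.83 °C

T_f = 65.8 °C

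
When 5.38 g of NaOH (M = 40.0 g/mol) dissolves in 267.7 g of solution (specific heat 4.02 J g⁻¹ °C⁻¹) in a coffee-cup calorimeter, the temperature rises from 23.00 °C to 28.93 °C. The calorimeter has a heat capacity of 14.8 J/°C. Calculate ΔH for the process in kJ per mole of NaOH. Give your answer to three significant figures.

ΔH = -48.1 kJ/mol

|ΔT| = |28.93 − 23.00| = 5.93 °C
|q_surr| = (267.7 × 4.02 + 14.8) × 5.93 = 1090.954 × 5.93 = 6469 J
n(NaOH) = 5.38 / 40.0 = 0.1345 mol
Temperature rose, so q_rxn = −|q_surr| = -6.469 kJ
ΔH = q_rxn / n = -48.10 kJ/mol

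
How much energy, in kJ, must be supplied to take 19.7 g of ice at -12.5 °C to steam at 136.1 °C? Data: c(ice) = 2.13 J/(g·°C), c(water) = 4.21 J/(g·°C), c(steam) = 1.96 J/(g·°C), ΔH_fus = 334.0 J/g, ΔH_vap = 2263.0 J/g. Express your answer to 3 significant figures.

q = 61.4 kJ

q1 (heat ice -12.5→0.0 °C): 19.7 × 2.13 × 12.5 = 525 J
q2 (melt at 0 °C): 19.7 × 334.0 = 6580 J
q3 (heat water 0.0→100.0 °C): 19.7 × 4.21 × 100.0 = 8294 J
q4 (vaporize at 100 °C): 19.7 × 2263.0 = 44581 J
q5 (heat steam 100.0→136.1 °C): 19.7 × 1.96 × 36.1 = 1394 J
Total: 525 + 6580 + 8294 + 44581 + 1394 = 61374 J = 61.4 kJ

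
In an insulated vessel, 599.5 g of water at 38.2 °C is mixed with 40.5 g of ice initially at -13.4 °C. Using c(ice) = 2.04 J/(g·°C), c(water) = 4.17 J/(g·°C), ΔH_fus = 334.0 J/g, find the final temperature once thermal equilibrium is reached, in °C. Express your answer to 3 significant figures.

Heat to bring ice to 0 °C and melt it: q₁ = 40.5×2.04×13.4 + 40.5×334.0 = 14634 J
Heat the water can supply cooling to 0 °C: 599.5×4.17×38.2 = 95496.8 J > q₁, so all ice melts.
Energy balance: 599.5×4.17×(38.2 − T) = 14634 + 40.5×4.17×(T − 0)
2499.915(38.2 − T) = 14634 + 168.885 T
95496.8 − 14634 = 2668.800 T
T = 80862.8 / 2668.800 = 30.30 °C

T_f = 30.3 °C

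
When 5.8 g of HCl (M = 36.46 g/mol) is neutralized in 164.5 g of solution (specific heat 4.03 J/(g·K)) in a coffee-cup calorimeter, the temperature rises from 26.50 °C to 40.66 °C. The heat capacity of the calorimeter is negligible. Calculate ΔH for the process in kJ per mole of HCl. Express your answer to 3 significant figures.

ΔH = -59.0 kJ/mol

|ΔT| = |40.66 − 26.50| = 14.16 °C
|q_surr| = (164.5 × 4.03) × 14.16 = 662.935 × 14.16 = 9387 J
n(HCl) = 5.8 / 36.46 = 0.1591 mol
Temperature rose, so q_rxn = −|q_surr| = -9.387 kJ
ΔH = q_rxn / n = -59.00 kJ/mol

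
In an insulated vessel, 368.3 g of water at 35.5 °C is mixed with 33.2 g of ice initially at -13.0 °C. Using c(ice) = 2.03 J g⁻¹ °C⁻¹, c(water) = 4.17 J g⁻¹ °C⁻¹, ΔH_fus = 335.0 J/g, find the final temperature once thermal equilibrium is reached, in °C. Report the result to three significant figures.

Heat to bring ice to 0 °C and melt it: q₁ = 33.2×2.03×13.0 + 33.2×335.0 = 11998 J
Heat the water can supply cooling to 0 °C: 368.3×4.17×35.5 = 54521.3 J > q₁, so all ice melts.
Energy balance: 368.3×4.17×(35.5 − T) = 11998 + 33.2×4.17×(T − 0)
1535.811(35.5 − T) = 11998 + 138.444 T
54521.3 − 11998 = 1674.255 T
T = 42523.3 / 1674.255 = 25.40 °C

T_f = 25.4 °C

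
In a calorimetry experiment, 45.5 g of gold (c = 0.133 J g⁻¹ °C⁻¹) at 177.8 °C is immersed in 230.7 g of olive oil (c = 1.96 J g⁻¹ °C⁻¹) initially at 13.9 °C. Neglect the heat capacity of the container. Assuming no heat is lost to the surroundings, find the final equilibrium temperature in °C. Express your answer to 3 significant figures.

Heat lost by gold = heat gained by olive oil.
(45.5)(0.133)(177.8 − T) = (230.7)(1.96)(T − 13.9)
6.0515 (177.8 − T) = 452.172 (T − 13.9)
1076.0 − 6.0515 T = 452.172 T − 6285.2
7361.2 = 458.2235 T
T = 16.06 °C

T_f = 16.1 °C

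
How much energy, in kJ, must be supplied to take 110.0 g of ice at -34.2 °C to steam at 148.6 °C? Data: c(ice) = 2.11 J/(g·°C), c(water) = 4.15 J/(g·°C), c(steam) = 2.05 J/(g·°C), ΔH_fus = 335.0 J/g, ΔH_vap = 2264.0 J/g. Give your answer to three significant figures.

q = 350 kJ

q1 (heat ice -34.2→0.0 °C): 110.0 × 2.11 × 34.2 = 7938 J
q2 (melt at 0 °C): 110.0 × 335.0 = 36850 J
q3 (heat water 0.0→100.0 °C): 110.0 × 4.15 × 100.0 = 45650 J
q4 (vaporize at 100 °C): 110.0 × 2264.0 = 249040 J
q5 (heat steam 100.0→148.6 °C): 110.0 × 2.05 × 48.6 = 10959 J
Total: 7938 + 36850 + 45650 + 249040 + 10959 = 350437 J = 350 kJ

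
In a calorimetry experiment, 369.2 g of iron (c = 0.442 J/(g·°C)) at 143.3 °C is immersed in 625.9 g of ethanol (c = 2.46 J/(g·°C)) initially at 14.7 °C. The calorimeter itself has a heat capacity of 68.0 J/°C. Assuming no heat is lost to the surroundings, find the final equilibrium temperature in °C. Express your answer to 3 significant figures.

Heat lost by iron = heat gained by ethanol + calorimeter.
(369.2)(0.442)(143.3 − T) = [(625.9)(2.46) + 68.0](T − 14.7)
163.1864 (143.3 − T) = 1607.714 (T − 14.7)
23385 − 163.1864 T = 1607.714 T − 23633
47018 = 1770.9004 T
T = 26.55 °C

T_f = 26.6 °C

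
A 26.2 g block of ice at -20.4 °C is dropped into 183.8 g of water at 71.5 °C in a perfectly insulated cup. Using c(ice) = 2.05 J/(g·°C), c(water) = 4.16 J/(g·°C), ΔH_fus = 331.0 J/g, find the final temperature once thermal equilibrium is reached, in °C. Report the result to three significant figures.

Heat to bring ice to 0 °C and melt it: q₁ = 26.2×2.05×20.4 + 26.2×331.0 = 9767.9 J
Heat the water can supply cooling to 0 °C: 183.8×4.16×71.5 = 54669.5 J > q₁, so all ice melts.
Energy balance: 183.8×4.16×(71.5 − T) = 9767.9 + 26.2×4.16×(T − 0)
764.608(71.5 − T) = 9767.9 + 108.992 T
54669.5 − 9767.9 = 873.600 T
T = 44901.6 / 873.600 = 51.40 °C

T_f = 51.4 °C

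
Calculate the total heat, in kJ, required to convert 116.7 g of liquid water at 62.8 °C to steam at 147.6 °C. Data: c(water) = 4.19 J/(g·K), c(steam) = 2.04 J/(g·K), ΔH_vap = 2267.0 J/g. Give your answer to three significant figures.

q = 294 kJ

q1 (heat water 62.8→100.0 °C): 116.7 × 4.19 × 37.2 = 18190 J
q2 (vaporize at 100 °C): 116.7 × 2267.0 = 264559 J
q3 (heat steam 100.0→147.6 °C): 116.7 × 2.04 × 47.6 = 11332 J
Total: 18190 + 264559 + 11332 = 294081 J = 294 kJ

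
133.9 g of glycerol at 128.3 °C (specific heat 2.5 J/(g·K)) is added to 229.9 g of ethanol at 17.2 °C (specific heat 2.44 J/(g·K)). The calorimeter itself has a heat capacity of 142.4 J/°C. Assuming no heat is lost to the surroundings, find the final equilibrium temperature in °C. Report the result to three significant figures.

T_f = 53.0 °C

Heat lost by glycerol = heat gained by ethanol + calorimeter.
(133.9)(2.5)(128.3 − T) = [(229.9)(2.44) + 142.4](T − 17.2)
334.75 (128.3 − T) = 703.356 (T − 17.2)
42948 − 334.75 T = 703.356 T − 12098
55046 = 1038.106 T
T = 53.03 °C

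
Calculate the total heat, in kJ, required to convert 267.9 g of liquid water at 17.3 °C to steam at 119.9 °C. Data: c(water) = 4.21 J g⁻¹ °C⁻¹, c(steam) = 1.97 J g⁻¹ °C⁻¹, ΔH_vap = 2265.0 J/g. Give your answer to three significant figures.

q1 (heat water 17.3→100.0 °C): 267.9 × 4.21 × 82.7 = 93274 J
q2 (vaporize at 100 °C): 267.9 × 2265.0 = 606794 J
q3 (heat steam 100.0→119.9 °C): 267.9 × 1.97 × 19.9 = 10502 J
Total: 93274 + 606794 + 10502 = 710570 J = 711 kJ

q = 711 kJ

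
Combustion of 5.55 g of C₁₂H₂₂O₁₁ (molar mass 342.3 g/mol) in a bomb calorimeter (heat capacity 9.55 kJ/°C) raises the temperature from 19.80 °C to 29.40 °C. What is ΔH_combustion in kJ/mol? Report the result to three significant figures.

ΔT = 29.40 − 19.80 = 9.60 °C
q_cal = C_cal × ΔT = 9.55 × 9.60 = 91.68 kJ
n = 5.55 / 342.3 = 0.016214 mol
q_rxn = −q_cal = -91.68 kJ
ΔH = -91.68 / 0.016214 = -5654 kJ/mol

ΔH = -5650 kJ/mol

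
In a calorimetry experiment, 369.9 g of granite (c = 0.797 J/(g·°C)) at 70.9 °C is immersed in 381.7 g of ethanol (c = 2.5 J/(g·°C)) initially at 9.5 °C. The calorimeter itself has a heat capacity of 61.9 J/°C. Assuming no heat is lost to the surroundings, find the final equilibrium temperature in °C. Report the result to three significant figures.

Heat lost by granite = heat gained by ethanol + calorimeter.
(369.9)(0.797)(70.9 − T) = [(381.7)(2.5) + 61.9](T − 9.5)
294.8103 (70.9 − T) = 1016.15 (T − 9.5)
20902 − 294.8103 T = 1016.15 T − 9653.4
30555.4 = 1310.9603 T
T = 23.31 °C

T_f = 23.3 °C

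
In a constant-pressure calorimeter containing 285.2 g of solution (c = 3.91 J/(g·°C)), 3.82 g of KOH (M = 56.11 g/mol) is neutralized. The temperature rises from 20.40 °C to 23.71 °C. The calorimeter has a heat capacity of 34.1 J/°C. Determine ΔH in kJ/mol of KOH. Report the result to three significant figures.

ΔH = -55.9 kJ/mol

|ΔT| = |23.71 − 20.40| = 3.31 °C
|q_surr| = (285.2 × 3.91 + 34.1) × 3.31 = 1149.232 × 3.31 = 3804 J
n(KOH) = 3.82 / 56.11 = 0.06808 mol
Temperature rose, so q_rxn = −|q_surr| = -3.804 kJ
ΔH = q_rxn / n = -55.88 kJ/mol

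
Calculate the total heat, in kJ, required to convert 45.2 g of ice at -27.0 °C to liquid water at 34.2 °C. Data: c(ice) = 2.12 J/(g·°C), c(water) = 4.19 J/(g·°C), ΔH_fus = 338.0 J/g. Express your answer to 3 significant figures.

q1 (heat ice -27.0→0.0 °C): 45.2 × 2.12 × 27.0 = 2587 J
q2 (melt at 0 °C): 45.2 × 338.0 = 15278 J
q3 (heat water 0.0→34.2 °C): 45.2 × 4.19 × 34.2 = 6477 J
Total: 2587 + 15278 + 6477 = 24342 J = 24.3 kJ

q = 24.3 kJ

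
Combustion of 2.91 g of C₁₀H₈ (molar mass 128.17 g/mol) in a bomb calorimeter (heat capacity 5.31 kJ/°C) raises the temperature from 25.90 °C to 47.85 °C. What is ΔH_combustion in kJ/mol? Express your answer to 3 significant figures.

ΔT = 47.85 − 25.90 = 21.95 °C
q_cal = C_cal × ΔT = 5.31 × 21.95 = 116.5545 kJ
n = 2.91 / 128.17 = 0.02270 mol
q_rxn = −q_cal = -116.5545 kJ
ΔH = -116.5545 / 0.02270 = -5134.6 kJ/mol

ΔH = -5130 kJ/mol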